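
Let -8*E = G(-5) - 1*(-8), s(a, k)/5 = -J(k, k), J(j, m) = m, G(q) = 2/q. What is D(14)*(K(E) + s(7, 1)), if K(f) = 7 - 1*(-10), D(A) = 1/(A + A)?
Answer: 3/7 ≈ 0.42857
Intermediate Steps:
s(a, k) = -5*k (s(a, k) = 5*(-k) = -5*k)
D(A) = 1/(2*A)
E = -19/20 (E = -(2/(-5) - 1*(-8))/8 = -(2*(-⅕) + 8)/8 = -(-⅖ + 8)/8 = -⅛*38/5 = -19/20 ≈ -0.95000)
K(f) = 17 (K(f) = 7 + 10 = 17)
D(14)*(K(E) + s(7, 1)) = ((½)/14)*(17 - 5*1) = ((½)*(1/14))*(17 - 5) = (1/28)*12 = 3/7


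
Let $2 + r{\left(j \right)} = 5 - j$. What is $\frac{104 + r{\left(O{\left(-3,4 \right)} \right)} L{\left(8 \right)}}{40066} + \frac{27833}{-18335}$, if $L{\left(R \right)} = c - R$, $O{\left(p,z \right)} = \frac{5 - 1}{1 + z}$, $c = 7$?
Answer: $- \frac{222658095}{146922022} \approx -1.5155$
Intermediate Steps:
$O{\left(p,z \right)} = \frac{4}{1 + z}$
$L{\left(R \right)} = 7 - R$
$r{\left(j \right)} = 3 - j$ ($r{\left(j \right)} = -2 - \left(-5 + j\right) = 3 - j$)
$\frac{104 + r{\left(O{\left(-3,4 \right)} \right)} L{\left(8 \right)}}{40066} + \frac{27833}{-18335} = \frac{104 + \left(3 - \frac{4}{1 + 4}\right) \left(7 - 8\right)}{40066} + \frac{27833}{-18335} = \left(104 + \left(3 - \frac{4}{5}\right) \left(7 - 8\right)\right) \frac{1}{40066} + 27833 \left(- \frac{1}{18335}\right) = \left(104 + \left(3 - 4 \cdot \frac{1}{5}\right) \left(-1\right)\right) \frac{1}{40066} - \frac{27833}{18335} = \left(104 + \left(3 - \frac{4}{5}\right) \left(-1\right)\right) \frac{1}{40066} - \frac{27833}{18335} = \left(104 + \frac{11}{5} \left(-1\right)\right) \frac{1}{40066} - \frac{27833}{18335} = \left(104 - \frac{11}{5}\right) \frac{1}{40066} - \frac{27833}{18335} = \frac{509}{5} \cdot \frac{1}{40066} - \frac{27833}{18335} = \frac{509}{200330} - \frac{27833}{18335} = - \frac{222658095}{146922022}$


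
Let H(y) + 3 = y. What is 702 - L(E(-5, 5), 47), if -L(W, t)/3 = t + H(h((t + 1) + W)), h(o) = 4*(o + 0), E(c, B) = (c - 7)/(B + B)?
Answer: 6978/5 ≈ 1395.6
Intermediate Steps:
E(c, B) = (-7 + c)/(2*B) (E(c, B) = (-7 + c)/((2*B)) = (-7 + c)*(1/(2*B)) = (-7 + c)/(2*B))
h(o) = 4*o
H(y) = -3 + y
L(W, t) = -3 - 15*t - 12*W (L(W, t) = -3*(t + (-3 + 4*((t + 1) + W))) = -3*(t + (-3 + 4*((1 + t) + W))) = -3*(t + (-3 + 4*(1 + W + t))) = -3*(t + (-3 + (4 + 4*W + 4*t))) = -3*(t + (1 + 4*W + 4*t)) = -3*(1 + 4*W + 5*t) = -3 - 15*t - 12*W)
702 - L(E(-5, 5), 47) = 702 - (-3 - 15*47 - 6*(-7 - 5)/5) = 702 - (-3 - 705 - 6*(-12)/5) = 702 - (-3 - 705 - 12*(-6/5)) = 702 - (-3 - 705 + 72/5) = 702 - 1*(-3468/5) = 702 + 3468/5 = 6978/5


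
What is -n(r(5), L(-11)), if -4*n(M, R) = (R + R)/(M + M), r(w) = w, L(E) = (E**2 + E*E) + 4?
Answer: 123/10 ≈ 12.300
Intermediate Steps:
L(E) = 4 + 2*E**2 (L(E) = (E**2 + E**2) + 4 = 2*E**2 + 4 = 4 + 2*E**2)
n(M, R) = -R/(4*M) (n(M, R) = -(R + R)/(4*(M + M)) = -2*R/(4*(2*M)) = -2*R*1/(2*M)/4 = -R/(4*M))
-n(r(5), L(-11)) = -(-1)*(4 + 2*(-11)**2)/(4*5) = -(-1)*(4 + 2*121)/(4*5) = -(-1)*(4 + 242)/(4*5) = -(-1)*246/(4*5) = -1*(-123/10) = 123/10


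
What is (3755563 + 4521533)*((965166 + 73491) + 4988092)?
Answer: 49883980040904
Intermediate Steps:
(3755563 + 4521533)*((965166 + 73491) + 4988092) = 8277096*(1038657 + 4988092) = 8277096*6026749 = 49883980040904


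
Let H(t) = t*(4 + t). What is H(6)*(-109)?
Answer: -6540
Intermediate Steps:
H(6)*(-109) = (6*(4 + 6))*(-109) = (6*10)*(-109) = 60*(-109) = -6540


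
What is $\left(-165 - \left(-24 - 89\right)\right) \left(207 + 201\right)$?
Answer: $-21216$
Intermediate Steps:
$\left(-165 - \left(-24 - 89\right)\right) \left(207 + 201\right) = \left(-165 - \left(-24 - 89\right)\right) 408 = \left(-165 - -113\right) 408 = \left(-165 + 113\right) 408 = \left(-52\right) 408 = -21216$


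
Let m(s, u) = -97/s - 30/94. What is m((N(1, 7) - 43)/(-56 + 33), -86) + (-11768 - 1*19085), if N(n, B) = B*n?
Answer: -52308673/1692 ≈ -30915.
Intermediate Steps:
m(s, u) = -15/47 - 97/s (m(s, u) = -97/s - 30*1/94 = -97/s - 15/47 = -15/47 - 97/s)
m((N(1, 7) - 43)/(-56 + 33), -86) + (-11768 - 1*19085) = (-15/47 - 97*(-56 + 33)/(7*1 - 43)) + (-11768 - 1*19085) = (-15/47 - 97*(-23/(7 - 43))) + (-11768 - 19085) = (-15/47 - 97/((-36*(-1/23)))) - 30853 = (-15/47 - 97/36/23) - 30853 = (-15/47 - 97*23/36) - 30853 = (-15/47 - 2231/36) - 30853 = -105397/1692 - 30853 = -52308673/1692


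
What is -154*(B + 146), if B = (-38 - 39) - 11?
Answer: -8932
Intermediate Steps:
B = -88 (B = -77 - 11 = -88)
-154*(B + 146) = -154*(-88 + 146) = -154*58 = -8932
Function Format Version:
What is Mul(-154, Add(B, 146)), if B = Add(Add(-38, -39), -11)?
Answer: -8932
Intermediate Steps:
B = -88 (B = Add(-77, -11) = -88)
Mul(-154, Add(B, 146)) = Mul(-154, Add(-88, 146)) = Mul(-154, 58) = -8932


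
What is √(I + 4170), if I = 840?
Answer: √5010 ≈ 70.781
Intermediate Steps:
√(I + 4170) = √(840 + 4170) = √5010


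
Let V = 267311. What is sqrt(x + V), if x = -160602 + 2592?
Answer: sqrt(109301) ≈ 330.61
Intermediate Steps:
x = -158010
sqrt(x + V) = sqrt(-158010 + 267311) = sqrt(109301)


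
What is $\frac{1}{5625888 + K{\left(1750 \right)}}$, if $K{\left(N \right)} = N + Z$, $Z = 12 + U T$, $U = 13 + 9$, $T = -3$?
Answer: $\frac{1}{5627584} \approx 1.777 \cdot 10^{-7}$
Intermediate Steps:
$U = 22$
$Z = -54$ ($Z = 12 + 22 \left(-3\right) = 12 - 66 = -54$)
$K{\left(N \right)} = -54 + N$ ($K{\left(N \right)} = N - 54 = -54 + N$)
$\frac{1}{5625888 + K{\left(1750 \right)}} = \frac{1}{5625888 + \left(-54 + 1750\right)} = \frac{1}{5625888 + 1696} = \frac{1}{5627584}$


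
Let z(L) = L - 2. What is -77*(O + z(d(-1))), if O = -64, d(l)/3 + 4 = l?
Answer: 6237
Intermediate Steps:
d(l) = -12 + 3*l
z(L) = -2 + L
-77*(O + z(d(-1))) = -77*(-64 + (-2 + (-12 + 3*(-1)))) = -77*(-64 + (-2 + (-12 - 3))) = -77*(-64 + (-2 - 15)) = -77*(-64 - 17) = -77*(-81) = 6237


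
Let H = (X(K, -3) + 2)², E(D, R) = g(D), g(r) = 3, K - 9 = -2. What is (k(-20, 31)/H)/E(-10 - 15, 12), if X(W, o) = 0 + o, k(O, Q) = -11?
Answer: -11/3 ≈ -3.6667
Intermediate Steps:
K = 7 (K = 9 - 2 = 7)
X(W, o) = o
E(D, R) = 3
H = 1 (H = (-3 + 2)² = (-1)² = 1)
(k(-20, 31)/H)/E(-10 - 15, 12) = -11/1/3 = -11*1*(⅓) = -11*⅓ = -11/3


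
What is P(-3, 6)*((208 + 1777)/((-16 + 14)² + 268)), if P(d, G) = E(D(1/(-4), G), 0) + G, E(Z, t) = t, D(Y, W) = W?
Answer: 5955/136 ≈ 43.787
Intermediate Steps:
P(d, G) = G (P(d, G) = 0 + G = G)
P(-3, 6)*((208 + 1777)/((-16 + 14)² + 268)) = 6*((208 + 1777)/((-16 + 14)² + 268)) = 6*(1985/((-2)² + 268)) = 6*(1985/(4 + 268)) = 6*(1985/272) = 5955/136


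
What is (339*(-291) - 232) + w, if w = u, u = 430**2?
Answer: 86019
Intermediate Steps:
u = 184900
w = 184900
(339*(-291) - 232) + w = (339*(-291) - 232) + 184900 = (-98649 - 232) + 184900 = -98881 + 184900 = 86019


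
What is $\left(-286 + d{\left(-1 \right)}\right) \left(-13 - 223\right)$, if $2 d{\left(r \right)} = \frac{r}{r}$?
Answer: $67378$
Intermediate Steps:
$d{\left(r \right)} = \frac{1}{2}$ ($d{\left(r \right)} = \frac{r \frac{1}{r}}{2} = \frac{1}{2} \cdot 1 = \frac{1}{2}$)
$\left(-286 + d{\left(-1 \right)}\right) \left(-13 - 223\right) = \left(-286 + \frac{1}{2}\right) \left(-13 - 223\right) = \left(- \frac{571}{2}\right) \left(-236\right) = 67378$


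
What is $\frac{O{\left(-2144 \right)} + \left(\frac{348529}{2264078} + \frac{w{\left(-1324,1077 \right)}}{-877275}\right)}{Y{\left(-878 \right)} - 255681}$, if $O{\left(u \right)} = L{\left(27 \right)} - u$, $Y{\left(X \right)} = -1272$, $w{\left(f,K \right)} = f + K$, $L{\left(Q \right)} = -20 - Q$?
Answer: $- \frac{4165407615568391}{510364937760359850} \approx -0.0081616$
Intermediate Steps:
$w{\left(f,K \right)} = K + f$
$O{\left(u \right)} = -47 - u$ ($O{\left(u \right)} = \left(-20 - 27\right) - u = -47 - u$)
$\frac{O{\left(-2144 \right)} + \left(\frac{348529}{2264078} + \frac{w{\left(-1324,1077 \right)}}{-877275}\right)}{Y{\left(-878 \right)} - 255681} = \frac{\left(-47 - -2144\right) + \left(\frac{348529}{2264078} + \frac{1077 - 1324}{-877275}\right)}{-1272 - 255681} = \frac{\left(-47 + 2144\right) + \left(348529 \cdot \frac{1}{2264078} - - \frac{247}{877275}\right)}{-256953} = \left(2097 + \left(\frac{348529}{2264078} + \frac{247}{877275}\right)\right) \left(- \frac{1}{256953}\right) = \left(2097 + \frac{306315005741}{1986219027450}\right) \left(- \frac{1}{256953}\right) = \frac{4165407615568391}{1986219027450} \left(- \frac{1}{256953}\right) = - \frac{4165407615568391}{510364937760359850}$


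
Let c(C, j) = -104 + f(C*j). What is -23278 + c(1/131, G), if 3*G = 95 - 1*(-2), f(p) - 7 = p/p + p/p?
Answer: -23373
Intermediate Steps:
f(p) = 9 (f(p) = 7 + (p/p + p/p) = 7 + (1 + 1) = 7 + 2 = 9)
G = 97/3 (G = (95 - 1*(-2))/3 = (95 + 2)/3 = (1/3)*97 = 97/3 ≈ 32.333)
c(C, j) = -95 (c(C, j) = -104 + 9 = -95)
-23278 + c(1/131, G) = -23278 - 95 = -23373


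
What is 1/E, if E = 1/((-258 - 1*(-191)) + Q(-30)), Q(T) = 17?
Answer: -50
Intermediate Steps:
E = -1/50 (E = 1/((-258 - 1*(-191)) + 17) = 1/((-258 + 191) + 17) = 1/(-67 + 17) = 1/(-50) = -1/50 ≈ -0.020000)
1/E = 1/(-1/50) = -50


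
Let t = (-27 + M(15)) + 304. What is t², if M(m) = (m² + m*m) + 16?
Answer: 552049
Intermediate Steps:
M(m) = 16 + 2*m² (M(m) = (m² + m²) + 16 = 2*m² + 16 = 16 + 2*m²)
t = 743 (t = (-27 + (16 + 2*15²)) + 304 = (-27 + (16 + 2*225)) + 304 = (-27 + (16 + 450)) + 304 = (-27 + 466) + 304 = 439 + 304 = 743)
t² = 743² = 552049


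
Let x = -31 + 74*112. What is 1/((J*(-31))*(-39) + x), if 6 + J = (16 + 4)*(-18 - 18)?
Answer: -1/869477 ≈ -1.1501e-6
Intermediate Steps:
J = -726 (J = -6 + (16 + 4)*(-18 - 18) = -6 + 20*(-36) = -6 - 720 = -726)
x = 8257 (x = -31 + 8288 = 8257)
1/((J*(-31))*(-39) + x) = 1/(-726*(-31)*(-39) + 8257) = 1/(22506*(-39) + 8257) = 1/(-877734 + 8257) = 1/(-869477) = -1/869477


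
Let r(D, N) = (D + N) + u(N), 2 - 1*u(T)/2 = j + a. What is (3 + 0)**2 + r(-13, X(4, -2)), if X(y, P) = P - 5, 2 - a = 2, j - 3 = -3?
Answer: -7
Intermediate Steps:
j = 0 (j = 3 - 3 = 0)
a = 0 (a = 2 - 1*2 = 2 - 2 = 0)
u(T) = 4 (u(T) = 4 - 2*(0 + 0) = 4 - 2*0 = 4 + 0 = 4)
X(y, P) = -5 + P
r(D, N) = 4 + D + N (r(D, N) = (D + N) + 4 = 4 + D + N)
(3 + 0)**2 + r(-13, X(4, -2)) = (3 + 0)**2 + (4 - 13 + (-5 - 2)) = 3**2 + (4 - 13 - 7) = 9 - 16 = -7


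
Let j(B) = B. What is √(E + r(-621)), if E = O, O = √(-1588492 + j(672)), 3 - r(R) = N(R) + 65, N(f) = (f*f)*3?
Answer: √(-1156985 + 2*I*√396955) ≈ 0.586 + 1075.6*I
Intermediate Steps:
N(f) = 3*f² (N(f) = f²*3 = 3*f²)
r(R) = -62 - 3*R² (r(R) = 3 - (3*R² + 65) = 3 - (65 + 3*R²) = 3 + (-65 - 3*R²) = -62 - 3*R²)
O = 2*I*√396955 (O = √(-1588492 + 672) = √(-1587820) = 2*I*√396955 ≈ 1260.1*I)
E = 2*I*√396955 ≈ 1260.1*I
√(E + r(-621)) = √(2*I*√396955 + (-62 - 3*(-621)²)) = √(2*I*√396955 + (-62 - 3*385641)) = √(2*I*√396955 + (-62 - 1156923)) = √(2*I*√396955 - 1156985) = √(-1156985 + 2*I*√396955)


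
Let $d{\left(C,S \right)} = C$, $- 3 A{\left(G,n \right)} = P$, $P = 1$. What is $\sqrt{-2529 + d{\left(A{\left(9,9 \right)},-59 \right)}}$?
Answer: $\frac{2 i \sqrt{5691}}{3} \approx 50.292 i$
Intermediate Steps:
$A{\left(G,n \right)} = - \frac{1}{3}$ ($A{\left(G,n \right)} = \left(- \frac{1}{3}\right) 1 = - \frac{1}{3}$)
$\sqrt{-2529 + d{\left(A{\left(9,9 \right)},-59 \right)}} = \sqrt{-2529 - \frac{1}{3}} = \sqrt{- \frac{7588}{3}} = \frac{2 i \sqrt{5691}}{3}$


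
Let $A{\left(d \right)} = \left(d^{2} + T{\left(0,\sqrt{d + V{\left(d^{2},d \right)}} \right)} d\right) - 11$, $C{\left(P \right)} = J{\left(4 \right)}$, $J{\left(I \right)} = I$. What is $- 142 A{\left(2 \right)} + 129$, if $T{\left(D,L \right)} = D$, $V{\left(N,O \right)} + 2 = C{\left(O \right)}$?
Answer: $1123$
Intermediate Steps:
$C{\left(P \right)} = 4$
$V{\left(N,O \right)} = 2$ ($V{\left(N,O \right)} = -2 + 4 = 2$)
$A{\left(d \right)} = -11 + d^{2}$ ($A{\left(d \right)} = \left(d^{2} + 0 d\right) - 11 = \left(d^{2} + 0\right) - 11 = d^{2} - 11 = -11 + d^{2}$)
$- 142 A{\left(2 \right)} + 129 = - 142 \left(-11 + 2^{2}\right) + 129 = - 142 \left(-11 + 4\right) + 129 = \left(-142\right) \left(-7\right) + 129 = 994 + 129 = 1123$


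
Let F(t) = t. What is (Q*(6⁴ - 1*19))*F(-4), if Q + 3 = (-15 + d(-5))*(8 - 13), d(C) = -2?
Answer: -418856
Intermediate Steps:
Q = 82 (Q = -3 + (-15 - 2)*(8 - 13) = -3 - 17*(-5) = -3 + 85 = 82)
(Q*(6⁴ - 1*19))*F(-4) = (82*(6⁴ - 1*19))*(-4) = (82*(1296 - 19))*(-4) = (82*1277)*(-4) = 104714*(-4) = -418856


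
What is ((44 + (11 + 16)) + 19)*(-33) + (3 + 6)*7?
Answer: -2907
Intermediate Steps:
((44 + (11 + 16)) + 19)*(-33) + (3 + 6)*7 = ((44 + 27) + 19)*(-33) + 9*7 = (71 + 19)*(-33) + 63 = 90*(-33) + 63 = -2970 + 63 = -2907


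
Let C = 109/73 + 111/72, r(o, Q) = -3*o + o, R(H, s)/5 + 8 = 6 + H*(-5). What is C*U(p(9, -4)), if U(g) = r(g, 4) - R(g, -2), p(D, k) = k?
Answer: -217997/876 ≈ -248.85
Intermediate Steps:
R(H, s) = -10 - 25*H (R(H, s) = -40 + 5*(6 + H*(-5)) = -40 + 5*(6 - 5*H) = -40 + (30 - 25*H) = -10 - 25*H)
r(o, Q) = -2*o
C = 5317/1752 (C = 109*(1/73) + 111*(1/72) = 109/73 + 37/24 = 5317/1752 ≈ 3.0348)
U(g) = 10 + 23*g (U(g) = -2*g - (-10 - 25*g) = -2*g + (10 + 25*g) = 10 + 23*g)
C*U(p(9, -4)) = 5317*(10 + 23*(-4))/1752 = 5317*(10 - 92)/1752 = (5317/1752)*(-82) = -217997/876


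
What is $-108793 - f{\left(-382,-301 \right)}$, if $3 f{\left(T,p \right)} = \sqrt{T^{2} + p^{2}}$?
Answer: $-108793 - \frac{5 \sqrt{9461}}{3} \approx -1.0896 \cdot 10^{5}$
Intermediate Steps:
$f{\left(T,p \right)} = \frac{\sqrt{T^{2} + p^{2}}}{3}$
$-108793 - f{\left(-382,-301 \right)} = -108793 - \frac{\sqrt{\left(-382\right)^{2} + \left(-301\right)^{2}}}{3} = -108793 - \frac{\sqrt{145924 + 90601}}{3} = -108793 - \frac{\sqrt{236525}}{3} = -108793 - \frac{5 \sqrt{9461}}{3}$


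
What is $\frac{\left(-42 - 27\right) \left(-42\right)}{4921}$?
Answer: $\frac{414}{703} \approx 0.5889$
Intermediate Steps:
$\frac{\left(-42 - 27\right) \left(-42\right)}{4921} = \left(-69\right) \left(-42\right) \frac{1}{4921} = 2898 \cdot \frac{1}{4921} = \frac{414}{703}$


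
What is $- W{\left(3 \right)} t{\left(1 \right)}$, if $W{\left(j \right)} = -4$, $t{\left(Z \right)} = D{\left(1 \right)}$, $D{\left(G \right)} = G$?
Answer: $4$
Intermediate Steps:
$t{\left(Z \right)} = 1$
$- W{\left(3 \right)} t{\left(1 \right)} = \left(-1\right) \left(-4\right) 1 = 4 \cdot 1 = 4$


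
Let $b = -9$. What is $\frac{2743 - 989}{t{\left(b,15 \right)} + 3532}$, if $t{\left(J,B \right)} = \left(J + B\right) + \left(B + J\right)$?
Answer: $\frac{877}{1772} \approx 0.49492$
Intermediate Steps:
$t{\left(J,B \right)} = 2 B + 2 J$ ($t{\left(J,B \right)} = \left(B + J\right) + \left(B + J\right) = 2 B + 2 J$)
$\frac{2743 - 989}{t{\left(b,15 \right)} + 3532} = \frac{2743 - 989}{\left(2 \cdot 15 + 2 \left(-9\right)\right) + 3532} = \frac{1754}{\left(30 - 18\right) + 3532} = \frac{1754}{12 + 3532} = \frac{1754}{3544} = 1754 \cdot \frac{1}{3544} = \frac{877}{1772}$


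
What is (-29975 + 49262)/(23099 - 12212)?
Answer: 6429/3629 ≈ 1.7716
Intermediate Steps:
(-29975 + 49262)/(23099 - 12212) = 19287/10887 = 19287*(1/10887) = 6429/3629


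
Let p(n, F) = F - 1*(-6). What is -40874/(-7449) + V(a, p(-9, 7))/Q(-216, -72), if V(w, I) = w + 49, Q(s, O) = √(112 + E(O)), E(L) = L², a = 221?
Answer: 214/39 + 135*√331/662 ≈ 9.1973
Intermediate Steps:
p(n, F) = 6 + F (p(n, F) = F + 6 = 6 + F)
Q(s, O) = √(112 + O²)
V(w, I) = 49 + w
-40874/(-7449) + V(a, p(-9, 7))/Q(-216, -72) = -40874/(-7449) + (49 + 221)/(√(112 + (-72)²)) = -40874*(-1/7449) + 270/(√(112 + 5184)) = 214/39 + 270/(√5296) = 214/39 + 270/((4*√331)) = 214/39 + 270*(√331/1324) = 214/39 + 135*√331/662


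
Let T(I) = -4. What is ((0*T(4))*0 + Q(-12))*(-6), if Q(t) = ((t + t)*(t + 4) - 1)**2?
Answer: -218886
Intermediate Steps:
Q(t) = (-1 + 2*t*(4 + t))**2 (Q(t) = ((2*t)*(4 + t) - 1)**2 = (2*t*(4 + t) - 1)**2 = (-1 + 2*t*(4 + t))**2)
((0*T(4))*0 + Q(-12))*(-6) = ((0*(-4))*0 + (-1 + 2*(-12)**2 + 8*(-12))**2)*(-6) = (0*0 + (-1 + 2*144 - 96)**2)*(-6) = (0 + (-1 + 288 - 96)**2)*(-6) = (0 + 191**2)*(-6) = (0 + 36481)*(-6) = 36481*(-6) = -218886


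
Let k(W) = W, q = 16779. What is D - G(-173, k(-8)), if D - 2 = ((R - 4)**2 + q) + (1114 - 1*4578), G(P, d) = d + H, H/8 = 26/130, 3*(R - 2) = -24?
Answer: 67117/5 ≈ 13423.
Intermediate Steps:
R = -6 (R = 2 + (1/3)*(-24) = 2 - 8 = -6)
H = 8/5 (H = 8*(26/130) = 8*(26*(1/130)) = 8*(1/5) = 8/5 ≈ 1.6000)
G(P, d) = 8/5 + d (G(P, d) = d + 8/5 = 8/5 + d)
D = 13417 (D = 2 + (((-6 - 4)**2 + 16779) + (1114 - 1*4578)) = 2 + (((-10)**2 + 16779) + (1114 - 4578)) = 2 + ((100 + 16779) - 3464) = 2 + (16879 - 3464) = 2 + 13415 = 13417)
D - G(-173, k(-8)) = 13417 - (8/5 - 8) = 13417 - 1*(-32/5) = 13417 + 32/5 = 67117/5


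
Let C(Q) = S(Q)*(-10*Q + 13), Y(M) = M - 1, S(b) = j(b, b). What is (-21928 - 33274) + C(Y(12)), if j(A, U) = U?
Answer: -56269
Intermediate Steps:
S(b) = b
Y(M) = -1 + M
C(Q) = Q*(13 - 10*Q) (C(Q) = Q*(-10*Q + 13) = Q*(13 - 10*Q))
(-21928 - 33274) + C(Y(12)) = (-21928 - 33274) + (-1 + 12)*(13 - 10*(-1 + 12)) = -55202 + 11*(13 - 10*11) = -55202 + 11*(13 - 110) = -55202 + 11*(-97) = -55202 - 1067 = -56269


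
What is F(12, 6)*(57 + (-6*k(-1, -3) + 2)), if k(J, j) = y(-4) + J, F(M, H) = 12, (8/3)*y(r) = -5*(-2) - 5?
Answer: 645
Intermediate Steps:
y(r) = 15/8 (y(r) = 3*(-5*(-2) - 5)/8 = 3*(10 - 5)/8 = (3/8)*5 = 15/8)
k(J, j) = 15/8 + J
F(12, 6)*(57 + (-6*k(-1, -3) + 2)) = 12*(57 + (-6*(15/8 - 1) + 2)) = 12*(57 + (-6*7/8 + 2)) = 12*(57 + (-21/4 + 2)) = 12*(57 - 13/4) = 12*(215/4) = 645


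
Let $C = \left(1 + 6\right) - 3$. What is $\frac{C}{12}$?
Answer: $\frac{1}{3} \approx 0.33333$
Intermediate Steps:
$C = 4$ ($C = 7 - 3 = 4$)
$\frac{C}{12} = \frac{4}{12} = 4 \cdot \frac{1}{12} = \frac{1}{3}$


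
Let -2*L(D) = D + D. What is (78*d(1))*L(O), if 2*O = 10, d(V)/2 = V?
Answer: -780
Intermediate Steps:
d(V) = 2*V
O = 5 (O = (½)*10 = 5)
L(D) = -D (L(D) = -(D + D)/2 = -D)
(78*d(1))*L(O) = (78*(2*1))*(-1*5) = (78*2)*(-5) = 156*(-5) = -780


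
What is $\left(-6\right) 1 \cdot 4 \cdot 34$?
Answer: $-816$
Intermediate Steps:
$\left(-6\right) 1 \cdot 4 \cdot 34 = \left(-6\right) 4 \cdot 34 = \left(-24\right) 34 = -816$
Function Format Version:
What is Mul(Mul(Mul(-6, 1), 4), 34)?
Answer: -816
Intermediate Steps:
Mul(Mul(Mul(-6, 1), 4), 34) = Mul(Mul(-6, 4), 34) = Mul(-24, 34) = -816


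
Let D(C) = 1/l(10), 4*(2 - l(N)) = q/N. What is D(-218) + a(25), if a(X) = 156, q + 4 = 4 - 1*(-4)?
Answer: 2974/19 ≈ 156.53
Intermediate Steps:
q = 4 (q = -4 + (4 - 1*(-4)) = -4 + (4 + 4) = -4 + 8 = 4)
l(N) = 2 - 1/N
D(C) = 10/19 (D(C) = 1/(2 - 1/10) = 1/(19/10) = 10/19)
D(-218) + a(25) = 10/19 + 156 = 2974/19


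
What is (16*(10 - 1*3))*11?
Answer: 1232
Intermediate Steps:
(16*(10 - 1*3))*11 = (16*(10 - 3))*11 = (16*7)*11 = 112*11 = 1232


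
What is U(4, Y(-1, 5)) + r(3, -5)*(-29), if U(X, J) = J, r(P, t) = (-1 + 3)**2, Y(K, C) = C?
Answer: -111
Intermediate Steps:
r(P, t) = 4 (r(P, t) = 2**2 = 4)
U(4, Y(-1, 5)) + r(3, -5)*(-29) = 5 + 4*(-29) = 5 - 116 = -111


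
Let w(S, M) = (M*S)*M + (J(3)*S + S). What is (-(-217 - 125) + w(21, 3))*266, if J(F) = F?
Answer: 163590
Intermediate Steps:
w(S, M) = 4*S + S*M**2 (w(S, M) = (M*S)*M + (3*S + S) = S*M**2 + 4*S = 4*S + S*M**2)
(-(-217 - 125) + w(21, 3))*266 = (-(-217 - 125) + 21*(4 + 3**2))*266 = (-1*(-342) + 21*(4 + 9))*266 = (342 + 21*13)*266 = (342 + 273)*266 = 615*266 = 163590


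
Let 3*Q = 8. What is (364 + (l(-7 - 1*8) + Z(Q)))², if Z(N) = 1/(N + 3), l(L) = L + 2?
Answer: 35640900/289 ≈ 1.2332e+5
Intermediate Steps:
Q = 8/3 (Q = (⅓)*8 = 8/3 ≈ 2.6667)
l(L) = 2 + L
Z(N) = 1/(3 + N)
(364 + (l(-7 - 1*8) + Z(Q)))² = (364 + ((2 + (-7 - 1*8)) + 1/(3 + 8/3)))² = (364 + ((2 + (-7 - 8)) + 1/(17/3)))² = (364 + ((2 - 15) + 3/17))² = (364 + (-13 + 3/17))² = (364 - 218/17)² = (5970/17)² = 35640900/289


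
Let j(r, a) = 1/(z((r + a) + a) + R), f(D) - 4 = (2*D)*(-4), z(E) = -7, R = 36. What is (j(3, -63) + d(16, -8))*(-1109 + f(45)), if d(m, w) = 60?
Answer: -2550565/29 ≈ -87951.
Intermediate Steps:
f(D) = 4 - 8*D (f(D) = 4 + (2*D)*(-4) = 4 - 8*D)
j(r, a) = 1/29 (j(r, a) = 1/(-7 + 36) = 1/29)
(j(3, -63) + d(16, -8))*(-1109 + f(45)) = (1/29 + 60)*(-1109 + (4 - 8*45)) = 1741*(-1109 + (4 - 360))/29 = 1741*(-1109 - 356)/29 = (1741/29)*(-1465) = -2550565/29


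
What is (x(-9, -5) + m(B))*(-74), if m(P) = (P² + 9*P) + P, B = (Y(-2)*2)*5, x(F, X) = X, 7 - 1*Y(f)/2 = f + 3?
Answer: -1154030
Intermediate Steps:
Y(f) = 8 - 2*f (Y(f) = 14 - 2*(f + 3) = 14 - 2*(3 + f) = 14 + (-6 - 2*f) = 8 - 2*f)
B = 120 (B = ((8 - 2*(-2))*2)*5 = ((8 + 4)*2)*5 = (12*2)*5 = 24*5 = 120)
m(P) = P² + 10*P
(x(-9, -5) + m(B))*(-74) = (-5 + 120*(10 + 120))*(-74) = (-5 + 120*130)*(-74) = (-5 + 15600)*(-74) = 15595*(-74) = -1154030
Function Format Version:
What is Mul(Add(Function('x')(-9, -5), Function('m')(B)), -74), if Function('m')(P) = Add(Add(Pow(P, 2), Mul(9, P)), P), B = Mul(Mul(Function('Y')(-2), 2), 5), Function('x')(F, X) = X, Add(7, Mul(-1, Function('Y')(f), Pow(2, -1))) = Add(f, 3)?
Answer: -1154030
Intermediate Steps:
Function('Y')(f) = Add(8, Mul(-2, f)) (Function('Y')(f) = Add(14, Mul(-2, Add(f, 3))) = Add(14, Mul(-2, Add(3, f))) = Add(14, Add(-6, Mul(-2, f))) = Add(8, Mul(-2, f)))
B = 120 (B = Mul(Mul(Add(8, Mul(-2, -2)), 2), 5) = Mul(Mul(Add(8, 4), 2), 5) = Mul(Mul(12, 2), 5) = Mul(24, 5) = 120)
Function('m')(P) = Add(Pow(P, 2), Mul(10, P))
Mul(Add(Function('x')(-9, -5), Function('m')(B)), -74) = Mul(Add(-5, Mul(120, Add(10, 120))), -74) = Mul(Add(-5, Mul(120, 130)), -74) = Mul(Add(-5, 15600), -74) = Mul(15595, -74) = -1154030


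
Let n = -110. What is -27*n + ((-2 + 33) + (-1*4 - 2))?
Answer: 2995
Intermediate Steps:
-27*n + ((-2 + 33) + (-1*4 - 2)) = -27*(-110) + ((-2 + 33) + (-1*4 - 2)) = 2970 + (31 + (-4 - 2)) = 2970 + (31 - 6) = 2970 + 25 = 2995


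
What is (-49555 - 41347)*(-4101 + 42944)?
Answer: -3530906386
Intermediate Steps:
(-49555 - 41347)*(-4101 + 42944) = -90902*38843 = -3530906386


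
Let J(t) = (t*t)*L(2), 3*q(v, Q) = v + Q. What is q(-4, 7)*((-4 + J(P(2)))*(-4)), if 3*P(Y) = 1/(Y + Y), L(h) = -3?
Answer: 193/12 ≈ 16.083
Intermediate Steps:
q(v, Q) = Q/3 + v/3 (q(v, Q) = (v + Q)/3 = (Q + v)/3 = Q/3 + v/3)
P(Y) = 1/(6*Y) (P(Y) = 1/(3*(Y + Y)) = 1/(3*((2*Y))) = (1/(2*Y))/3 = 1/(6*Y))
J(t) = -3*t**2 (J(t) = (t*t)*(-3) = t**2*(-3) = -3*t**2)
q(-4, 7)*((-4 + J(P(2)))*(-4)) = ((1/3)*7 + (1/3)*(-4))*((-4 - 3*((1/6)/2)**2)*(-4)) = (7/3 - 4/3)*((-4 - 3*((1/6)*(1/2))**2)*(-4)) = 1*((-4 - 3*(1/12)**2)*(-4)) = 1*((-4 - 3*1/144)*(-4)) = 1*((-4 - 1/48)*(-4)) = 1*(-193/48*(-4)) = 1*(193/12) = 193/12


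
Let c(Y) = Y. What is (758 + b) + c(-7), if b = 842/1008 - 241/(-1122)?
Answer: 70879219/94248 ≈ 752.05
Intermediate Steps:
b = 98971/94248 (b = 842*(1/1008) - 241*(-1/1122) = 421/504 + 241/1122 = 98971/94248 ≈ 1.0501)
(758 + b) + c(-7) = (758 + 98971/94248) - 7 = 71538955/94248 - 7 = 70879219/94248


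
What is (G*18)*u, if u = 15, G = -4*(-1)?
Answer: 1080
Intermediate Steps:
G = 4
(G*18)*u = (4*18)*15 = 72*15 = 1080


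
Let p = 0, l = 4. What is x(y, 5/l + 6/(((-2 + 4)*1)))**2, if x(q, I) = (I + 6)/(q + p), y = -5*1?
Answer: 1681/400 ≈ 4.2025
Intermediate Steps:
y = -5
x(q, I) = (6 + I)/q (x(q, I) = (I + 6)/(q + 0) = (6 + I)/q)
x(y, 5/l + 6/(((-2 + 4)*1)))**2 = ((6 + (5/4 + 6/(((-2 + 4)*1))))/(-5))**2 = (-(6 + (5*(1/4) + 6/((2*1))))/5)**2 = (-(6 + (5/4 + 6/2))/5)**2 = (-(6 + (5/4 + 6*(1/2)))/5)**2 = (-(6 + (5/4 + 3))/5)**2 = (-(6 + 17/4)/5)**2 = (-1/5*41/4)**2 = (-41/20)**2 = 1681/400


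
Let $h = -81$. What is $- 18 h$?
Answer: $1458$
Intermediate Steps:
$- 18 h = \left(-18\right) \left(-81\right) = 1458$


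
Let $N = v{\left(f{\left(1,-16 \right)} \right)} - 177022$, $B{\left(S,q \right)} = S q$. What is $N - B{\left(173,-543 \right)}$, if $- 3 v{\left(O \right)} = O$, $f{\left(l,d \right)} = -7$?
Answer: $- \frac{249242}{3} \approx -83081.0$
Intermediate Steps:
$v{\left(O \right)} = - \frac{O}{3}$
$N = - \frac{531059}{3}$ ($N = \left(- \frac{1}{3}\right) \left(-7\right) - 177022 = \frac{7}{3} - 177022 = - \frac{531059}{3} \approx -1.7702 \cdot 10^{5}$)
$N - B{\left(173,-543 \right)} = - \frac{531059}{3} - 173 \left(-543\right) = - \frac{531059}{3} - -93939 = - \frac{531059}{3} + 93939 = - \frac{249242}{3}$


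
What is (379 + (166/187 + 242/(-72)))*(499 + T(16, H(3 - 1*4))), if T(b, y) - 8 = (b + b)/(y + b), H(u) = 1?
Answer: 21928355827/114444 ≈ 1.9161e+5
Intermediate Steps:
T(b, y) = 8 + 2*b/(b + y) (T(b, y) = 8 + (b + b)/(y + b) = 8 + (2*b)/(b + y) = 8 + 2*b/(b + y))
(379 + (166/187 + 242/(-72)))*(499 + T(16, H(3 - 1*4))) = (379 + (166/187 + 242/(-72)))*(499 + 2*(4*1 + 5*16)/(16 + 1)) = (379 + (166*(1/187) + 242*(-1/72)))*(499 + 2*(4 + 80)/17) = (379 + (166/187 - 121/36))*(499 + 2*(1/17)*84) = (379 - 16651/6732)*(499 + 168/17) = (2534777/6732)*(8651/17) = 21928355827/114444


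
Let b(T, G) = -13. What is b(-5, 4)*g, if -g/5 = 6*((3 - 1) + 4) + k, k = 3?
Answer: 2535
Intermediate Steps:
g = -195 (g = -5*(6*((3 - 1) + 4) + 3) = -5*(6*(2 + 4) + 3) = -5*(6*6 + 3) = -5*(36 + 3) = -5*39 = -195)
b(-5, 4)*g = -13*(-195) = 2535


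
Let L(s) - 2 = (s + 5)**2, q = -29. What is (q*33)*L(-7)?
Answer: -5742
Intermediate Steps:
L(s) = 2 + (5 + s)**2 (L(s) = 2 + (s + 5)**2 = 2 + (5 + s)**2)
(q*33)*L(-7) = (-29*33)*(2 + (5 - 7)**2) = -957*(2 + (-2)**2) = -957*(2 + 4) = -957*6 = -5742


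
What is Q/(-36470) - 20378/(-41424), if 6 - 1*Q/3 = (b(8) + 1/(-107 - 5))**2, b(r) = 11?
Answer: 593842790839/1184414891520 ≈ 0.50138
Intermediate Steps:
Q = -4320291/12544 (Q = 18 - 3*(11 + 1/(-107 - 5))**2 = 18 - 3*(11 + 1/(-112))**2 = 18 - 3*(11 - 1/112)**2 = 18 - 3*(1231/112)**2 = 18 - 3*1515361/12544 = 18 - 4546083/12544 = -4320291/12544 ≈ -344.41)
Q/(-36470) - 20378/(-41424) = -4320291/12544/(-36470) - 20378/(-41424) = -4320291/12544*(-1/36470) - 20378*(-1/41424) = 4320291/457479680 + 10189/20712 = 593842790839/1184414891520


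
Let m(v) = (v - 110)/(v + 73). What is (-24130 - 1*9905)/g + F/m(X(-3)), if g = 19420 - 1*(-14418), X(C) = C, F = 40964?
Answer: -97033634195/3823694 ≈ -25377.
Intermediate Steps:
m(v) = (-110 + v)/(73 + v)
g = 33838 (g = 19420 + 14418 = 33838)
(-24130 - 1*9905)/g + F/m(X(-3)) = (-24130 - 1*9905)/33838 + 40964/(((-110 - 3)/(73 - 3))) = (-24130 - 9905)*(1/33838) + 40964/((-113/70)) = -34035*1/33838 + 40964/(((1/70)*(-113))) = -34035/33838 + 40964/(-113/70) = -34035/33838 + 40964*(-70/113) = -34035/33838 - 2867480/113 = -97033634195/3823694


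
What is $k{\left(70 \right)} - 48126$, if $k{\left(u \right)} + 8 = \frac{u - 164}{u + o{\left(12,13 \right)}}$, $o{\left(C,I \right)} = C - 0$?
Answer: $- \frac{1973541}{41} \approx -48135.0$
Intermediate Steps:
$o{\left(C,I \right)} = C$ ($o{\left(C,I \right)} = C + 0 = C$)
$k{\left(u \right)} = -8 + \frac{-164 + u}{12 + u}$ ($k{\left(u \right)} = -8 + \frac{u - 164}{u + 12} = -8 + \frac{-164 + u}{12 + u}$)
$k{\left(70 \right)} - 48126 = \frac{-260 - 490}{12 + 70} - 48126 = \frac{-260 - 490}{82} - 48126 = \frac{1}{82} \left(-750\right) - 48126 = - \frac{375}{41} - 48126 = - \frac{1973541}{41}$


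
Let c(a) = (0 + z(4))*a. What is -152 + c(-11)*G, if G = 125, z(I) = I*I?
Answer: -22152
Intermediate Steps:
z(I) = I²
c(a) = 16*a (c(a) = (0 + 4²)*a = (0 + 16)*a = 16*a)
-152 + c(-11)*G = -152 + (16*(-11))*125 = -152 - 176*125 = -152 - 22000 = -22152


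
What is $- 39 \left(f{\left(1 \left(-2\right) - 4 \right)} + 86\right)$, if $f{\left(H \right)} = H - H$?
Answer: $-3354$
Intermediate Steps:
$f{\left(H \right)} = 0$
$- 39 \left(f{\left(1 \left(-2\right) - 4 \right)} + 86\right) = - 39 \left(0 + 86\right) = \left(-39\right) 86 = -3354$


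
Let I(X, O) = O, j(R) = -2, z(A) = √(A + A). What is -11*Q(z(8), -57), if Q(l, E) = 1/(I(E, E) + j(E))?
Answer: 11/59 ≈ 0.18644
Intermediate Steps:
z(A) = √2*√A (z(A) = √(2*A) = √2*√A)
Q(l, E) = 1/(-2 + E) (Q(l, E) = 1/(E - 2) = 1/(-2 + E))
-11*Q(z(8), -57) = -11/(-2 - 57) = -11/(-59) = -11*(-1/59) = 11/59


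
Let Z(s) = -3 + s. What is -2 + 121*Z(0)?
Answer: -365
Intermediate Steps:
-2 + 121*Z(0) = -2 + 121*(-3 + 0) = -2 + 121*(-3) = -2 - 363 = -365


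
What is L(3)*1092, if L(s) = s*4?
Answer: 13104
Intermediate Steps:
L(s) = 4*s
L(3)*1092 = (4*3)*1092 = 12*1092 = 13104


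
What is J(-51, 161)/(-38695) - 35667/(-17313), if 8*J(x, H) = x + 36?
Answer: 736089081/357294152 ≈ 2.0602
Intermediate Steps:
J(x, H) = 9/2 + x/8 (J(x, H) = (x + 36)/8 = (36 + x)/8 = 9/2 + x/8)
J(-51, 161)/(-38695) - 35667/(-17313) = (9/2 + (⅛)*(-51))/(-38695) - 35667/(-17313) = (9/2 - 51/8)*(-1/38695) - 35667*(-1/17313) = -15/8*(-1/38695) + 11889/5771 = 3/61912 + 11889/5771 = 736089081/357294152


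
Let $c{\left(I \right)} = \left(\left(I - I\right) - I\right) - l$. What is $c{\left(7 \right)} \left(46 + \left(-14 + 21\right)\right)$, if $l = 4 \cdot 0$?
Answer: $-371$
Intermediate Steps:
$l = 0$
$c{\left(I \right)} = - I$ ($c{\left(I \right)} = \left(\left(I - I\right) - I\right) - 0 = \left(0 - I\right) + 0 = - I + 0 = - I$)
$c{\left(7 \right)} \left(46 + \left(-14 + 21\right)\right) = \left(-1\right) 7 \left(46 + \left(-14 + 21\right)\right) = - 7 \left(46 + 7\right) = \left(-7\right) 53 = -371$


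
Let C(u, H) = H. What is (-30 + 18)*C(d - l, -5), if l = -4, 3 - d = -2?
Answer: 60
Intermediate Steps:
d = 5 (d = 3 - 1*(-2) = 3 + 2 = 5)
(-30 + 18)*C(d - l, -5) = (-30 + 18)*(-5) = -12*(-5) = 60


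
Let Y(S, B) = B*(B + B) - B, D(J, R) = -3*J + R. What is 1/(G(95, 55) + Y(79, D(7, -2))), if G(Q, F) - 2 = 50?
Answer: 1/1133 ≈ 0.00088261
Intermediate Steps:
G(Q, F) = 52 (G(Q, F) = 2 + 50 = 52)
D(J, R) = R - 3*J
Y(S, B) = -B + 2*B**2 (Y(S, B) = B*(2*B) - B = 2*B**2 - B = -B + 2*B**2)
1/(G(95, 55) + Y(79, D(7, -2))) = 1/(52 + (-2 - 3*7)*(-1 + 2*(-2 - 3*7))) = 1/(52 + (-2 - 21)*(-1 + 2*(-2 - 21))) = 1/(52 - 23*(-1 + 2*(-23))) = 1/(52 - 23*(-1 - 46)) = 1/(52 - 23*(-47)) = 1/(52 + 1081) = 1/1133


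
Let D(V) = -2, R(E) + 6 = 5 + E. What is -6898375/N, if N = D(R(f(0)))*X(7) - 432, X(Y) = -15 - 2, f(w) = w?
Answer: 6898375/398 ≈ 17333.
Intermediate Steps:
R(E) = -1 + E (R(E) = -6 + (5 + E) = -1 + E)
X(Y) = -17
N = -398 (N = -2*(-17) - 432 = 34 - 432 = -398)
-6898375/N = -6898375/(-398) = -6898375*(-1/398) = 6898375/398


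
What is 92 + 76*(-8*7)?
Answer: -4164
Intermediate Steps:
92 + 76*(-8*7) = 92 + 76*(-56) = 92 - 4256 = -4164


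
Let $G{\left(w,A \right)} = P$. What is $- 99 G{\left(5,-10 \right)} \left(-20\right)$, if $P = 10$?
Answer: $19800$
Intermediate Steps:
$G{\left(w,A \right)} = 10$
$- 99 G{\left(5,-10 \right)} \left(-20\right) = \left(-99\right) 10 \left(-20\right) = \left(-990\right) \left(-20\right) = 19800$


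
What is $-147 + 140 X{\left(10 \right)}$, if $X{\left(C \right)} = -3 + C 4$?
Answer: $5033$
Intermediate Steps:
$X{\left(C \right)} = -3 + 4 C$
$-147 + 140 X{\left(10 \right)} = -147 + 140 \left(-3 + 4 \cdot 10\right) = -147 + 140 \left(-3 + 40\right) = -147 + 140 \cdot 37 = -147 + 5180 = 5033$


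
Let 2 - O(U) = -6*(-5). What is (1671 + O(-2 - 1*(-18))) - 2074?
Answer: -431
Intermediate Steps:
O(U) = -28 (O(U) = 2 - (-6)*(-5) = 2 - 1*30 = 2 - 30 = -28)
(1671 + O(-2 - 1*(-18))) - 2074 = (1671 - 28) - 2074 = 1643 - 2074 = -431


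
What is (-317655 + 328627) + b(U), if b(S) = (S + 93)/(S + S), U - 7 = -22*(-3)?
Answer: 801039/73 ≈ 10973.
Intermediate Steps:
U = 73 (U = 7 - 22*(-3) = 7 + 66 = 73)
b(S) = (93 + S)/(2*S) (b(S) = (93 + S)/((2*S)) = (93 + S)*(1/(2*S)) = (93 + S)/(2*S))
(-317655 + 328627) + b(U) = (-317655 + 328627) + (½)*(93 + 73)/73 = 10972 + (½)*(1/73)*166 = 10972 + 83/73 = 801039/73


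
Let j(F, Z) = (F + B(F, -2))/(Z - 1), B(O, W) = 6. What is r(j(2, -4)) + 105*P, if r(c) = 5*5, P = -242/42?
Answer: -580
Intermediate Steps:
P = -121/21 (P = -242*1/42 = -121/21 ≈ -5.7619)
j(F, Z) = (6 + F)/(-1 + Z) (j(F, Z) = (F + 6)/(Z - 1) = (6 + F)/(-1 + Z))
r(c) = 25
r(j(2, -4)) + 105*P = 25 + 105*(-121/21) = 25 - 605 = -580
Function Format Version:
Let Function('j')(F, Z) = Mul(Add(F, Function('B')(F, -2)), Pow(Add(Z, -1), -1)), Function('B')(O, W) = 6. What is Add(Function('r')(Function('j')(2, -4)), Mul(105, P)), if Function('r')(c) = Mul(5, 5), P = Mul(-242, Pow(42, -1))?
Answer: -580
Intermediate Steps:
P = Rational(-121, 21) (P = Mul(-242, Rational(1, 42)) = Rational(-121, 21) ≈ -5.7619)
Function('j')(F, Z) = Mul(Pow(Add(-1, Z), -1), Add(6, F)) (Function('j')(F, Z) = Mul(Add(F, 6), Pow(Add(Z, -1), -1)) = Mul(Add(6, F), Pow(Add(-1, Z), -1)) = Mul(Pow(Add(-1, Z), -1), Add(6, F)))
Function('r')(c) = 25
Add(Function('r')(Function('j')(2, -4)), Mul(105, P)) = Add(25, Mul(105, Rational(-121, 21))) = Add(25, -605) = -580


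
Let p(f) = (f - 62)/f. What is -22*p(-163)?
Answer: -4950/163 ≈ -30.368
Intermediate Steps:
p(f) = (-62 + f)/f
-22*p(-163) = -22*(-62 - 163)/(-163) = -(-22)*(-225)/163 = -22*225/163 = -4950/163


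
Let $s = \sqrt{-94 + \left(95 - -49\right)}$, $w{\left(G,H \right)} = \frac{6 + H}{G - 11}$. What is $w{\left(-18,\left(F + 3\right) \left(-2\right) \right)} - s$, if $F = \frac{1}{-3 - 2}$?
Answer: $- \frac{2}{145} - 5 \sqrt{2} \approx -7.0849$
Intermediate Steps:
$F = - \frac{1}{5}$ ($F = \frac{1}{-5} = - \frac{1}{5} \approx -0.2$)
$w{\left(G,H \right)} = \frac{6 + H}{-11 + G}$
$s = 5 \sqrt{2}$ ($s = \sqrt{-94 + \left(95 + 49\right)} = \sqrt{-94 + 144} = \sqrt{50} = 5 \sqrt{2} \approx 7.0711$)
$w{\left(-18,\left(F + 3\right) \left(-2\right) \right)} - s = \frac{6 + \left(- \frac{1}{5} + 3\right) \left(-2\right)}{-11 - 18} - 5 \sqrt{2} = \frac{6 + \frac{14}{5} \left(-2\right)}{-29} - 5 \sqrt{2} = - \frac{6 - \frac{28}{5}}{29} - 5 \sqrt{2} = \left(- \frac{1}{29}\right) \frac{2}{5} - 5 \sqrt{2} = - \frac{2}{145} - 5 \sqrt{2}$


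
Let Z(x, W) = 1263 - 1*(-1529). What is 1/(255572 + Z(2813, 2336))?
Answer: 1/258364 ≈ 3.8705e-6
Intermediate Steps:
Z(x, W) = 2792 (Z(x, W) = 1263 + 1529 = 2792)
1/(255572 + Z(2813, 2336)) = 1/(255572 + 2792) = 1/258364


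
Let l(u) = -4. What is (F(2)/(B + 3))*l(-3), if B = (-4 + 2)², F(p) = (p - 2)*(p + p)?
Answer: 0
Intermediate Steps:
F(p) = 2*p*(-2 + p) (F(p) = (-2 + p)*(2*p) = 2*p*(-2 + p))
B = 4 (B = (-2)² = 4)
(F(2)/(B + 3))*l(-3) = ((2*2*(-2 + 2))/(4 + 3))*(-4) = ((2*2*0)/7)*(-4) = ((⅐)*0)*(-4) = 0*(-4) = 0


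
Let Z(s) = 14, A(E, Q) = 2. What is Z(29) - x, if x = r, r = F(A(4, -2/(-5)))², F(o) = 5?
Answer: -11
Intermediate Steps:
r = 25 (r = 5² = 25)
x = 25
Z(29) - x = 14 - 1*25 = 14 - 25 = -11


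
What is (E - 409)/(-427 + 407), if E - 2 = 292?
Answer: 23/4 ≈ 5.7500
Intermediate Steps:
E = 294 (E = 2 + 292 = 294)
(E - 409)/(-427 + 407) = (294 - 409)/(-427 + 407) = -115/(-20) = -115*(-1/20) = 23/4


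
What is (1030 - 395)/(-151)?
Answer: -635/151 ≈ -4.2053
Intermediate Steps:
(1030 - 395)/(-151) = 635*(-1/151) = -635/151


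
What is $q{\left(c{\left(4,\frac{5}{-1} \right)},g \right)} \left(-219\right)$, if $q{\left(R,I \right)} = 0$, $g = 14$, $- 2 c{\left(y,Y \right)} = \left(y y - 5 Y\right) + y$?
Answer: $0$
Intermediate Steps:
$c{\left(y,Y \right)} = - \frac{y}{2} - \frac{y^{2}}{2} + \frac{5 Y}{2}$ ($c{\left(y,Y \right)} = - \frac{\left(y y - 5 Y\right) + y}{2} = - \frac{\left(y^{2} - 5 Y\right) + y}{2} = - \frac{y + y^{2} - 5 Y}{2} = - \frac{y}{2} - \frac{y^{2}}{2} + \frac{5 Y}{2}$)
$q{\left(c{\left(4,\frac{5}{-1} \right)},g \right)} \left(-219\right) = 0 \left(-219\right) = 0$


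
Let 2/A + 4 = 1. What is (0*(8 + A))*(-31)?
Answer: 0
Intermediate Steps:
A = -⅔ (A = 2/(-4 + 1) = 2/(-3) = 2*(-⅓) = -⅔ ≈ -0.66667)
(0*(8 + A))*(-31) = (0*(8 - ⅔))*(-31) = (0*(22/3))*(-31) = 0*(-31) = 0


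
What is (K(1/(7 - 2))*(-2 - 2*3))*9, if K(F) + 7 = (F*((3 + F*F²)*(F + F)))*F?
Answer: 7820856/15625 ≈ 500.53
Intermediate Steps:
K(F) = -7 + 2*F³*(3 + F³) (K(F) = -7 + (F*((3 + F*F²)*(F + F)))*F = -7 + (F*((3 + F³)*(2*F)))*F = -7 + (F*(2*F*(3 + F³)))*F = -7 + (2*F²*(3 + F³))*F = -7 + 2*F³*(3 + F³))
(K(1/(7 - 2))*(-2 - 2*3))*9 = ((-7 + 2*(1/(7 - 2))⁶ + 6*(1/(7 - 2))³)*(-2 - 2*3))*9 = ((-7 + 2*(1/5)⁶ + 6*(1/5)³)*(-2 - 6))*9 = ((-7 + 2*(⅕)⁶ + 6*(⅕)³)*(-8))*9 = ((-7 + 2*(1/15625) + 6*(1/125))*(-8))*9 = ((-7 + 2/15625 + 6/125)*(-8))*9 = -108623/15625*(-8)*9 = (868984/15625)*9 = 7820856/15625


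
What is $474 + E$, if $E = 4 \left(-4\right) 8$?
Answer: $346$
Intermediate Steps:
$E = -128$ ($E = \left(-16\right) 8 = -128$)
$474 + E = 474 - 128 = 346$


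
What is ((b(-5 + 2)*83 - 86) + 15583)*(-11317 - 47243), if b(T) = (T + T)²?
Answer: -1082481600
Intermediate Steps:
b(T) = 4*T² (b(T) = (2*T)² = 4*T²)
((b(-5 + 2)*83 - 86) + 15583)*(-11317 - 47243) = (((4*(-5 + 2)²)*83 - 86) + 15583)*(-11317 - 47243) = (((4*(-3)²)*83 - 86) + 15583)*(-58560) = (((4*9)*83 - 86) + 15583)*(-58560) = ((36*83 - 86) + 15583)*(-58560) = ((2988 - 86) + 15583)*(-58560) = (2902 + 15583)*(-58560) = 18485*(-58560) = -1082481600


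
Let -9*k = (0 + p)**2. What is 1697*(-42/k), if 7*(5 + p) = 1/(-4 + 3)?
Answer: 582071/24 ≈ 24253.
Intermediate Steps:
p = -36/7 (p = -5 + 1/(7*(-4 + 3)) = -5 + (1/7)/(-1) = -5 + (1/7)*(-1) = -5 - 1/7 = -36/7 ≈ -5.1429)
k = -144/49 (k = -(0 - 36/7)**2/9 = -(-36/7)**2/9 = -1/9*1296/49 = -144/49 ≈ -2.9388)
1697*(-42/k) = 1697*(-42/(-144/49)) = 1697*(-42*(-49/144)) = 1697*(343/24) = 582071/24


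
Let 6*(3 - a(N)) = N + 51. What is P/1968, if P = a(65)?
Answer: -49/5904 ≈ -0.0082995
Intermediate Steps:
a(N) = -11/2 - N/6 (a(N) = 3 - (N + 51)/6 = 3 - (51 + N)/6 = 3 + (-17/2 - N/6) = -11/2 - N/6)
P = -49/3 (P = -11/2 - 1/6*65 = -11/2 - 65/6 = -49/3 ≈ -16.333)
P/1968 = -49/3/1968 = -49/3*1/1968 = -49/5904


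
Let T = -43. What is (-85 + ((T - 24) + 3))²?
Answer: 22201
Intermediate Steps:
(-85 + ((T - 24) + 3))² = (-85 + ((-43 - 24) + 3))² = (-85 + (-67 + 3))² = (-85 - 64)² = (-149)² = 22201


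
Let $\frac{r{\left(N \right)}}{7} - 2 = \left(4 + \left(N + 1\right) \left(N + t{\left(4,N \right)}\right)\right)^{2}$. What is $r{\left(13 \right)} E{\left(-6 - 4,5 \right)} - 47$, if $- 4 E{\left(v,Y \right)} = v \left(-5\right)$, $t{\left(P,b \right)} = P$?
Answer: $-5124572$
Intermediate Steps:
$r{\left(N \right)} = 14 + 7 \left(4 + \left(1 + N\right) \left(4 + N\right)\right)^{2}$ ($r{\left(N \right)} = 14 + 7 \left(4 + \left(N + 1\right) \left(N + 4\right)\right)^{2} = 14 + 7 \left(4 + \left(1 + N\right) \left(4 + N\right)\right)^{2}$)
$E{\left(v,Y \right)} = \frac{5 v}{4}$ ($E{\left(v,Y \right)} = - \frac{v \left(-5\right)}{4} = - \frac{\left(-5\right) v}{4} = \frac{5 v}{4}$)
$r{\left(13 \right)} E{\left(-6 - 4,5 \right)} - 47 = \left(14 + 7 \left(8 + 13^{2} + 5 \cdot 13\right)^{2}\right) \frac{5 \left(-6 - 4\right)}{4} - 47 = \left(14 + 7 \left(8 + 169 + 65\right)^{2}\right) \frac{5}{4} \left(-10\right) - 47 = \left(14 + 7 \cdot 242^{2}\right) \left(- \frac{25}{2}\right) - 47 = \left(14 + 7 \cdot 58564\right) \left(- \frac{25}{2}\right) - 47 = \left(14 + 409948\right) \left(- \frac{25}{2}\right) - 47 = 409962 \left(- \frac{25}{2}\right) - 47 = -5124525 - 47 = -5124572$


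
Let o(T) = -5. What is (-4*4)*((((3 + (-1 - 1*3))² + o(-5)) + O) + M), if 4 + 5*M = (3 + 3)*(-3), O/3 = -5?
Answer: 1872/5 ≈ 374.40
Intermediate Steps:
O = -15 (O = 3*(-5) = -15)
M = -22/5 (M = -⅘ + ((3 + 3)*(-3))/5 = -⅘ + (6*(-3))/5 = -⅘ + (⅕)*(-18) = -⅘ - 18/5 = -22/5 ≈ -4.4000)
(-4*4)*((((3 + (-1 - 1*3))² + o(-5)) + O) + M) = (-4*4)*((((3 + (-1 - 1*3))² - 5) - 15) - 22/5) = -16*((((3 + (-1 - 3))² - 5) - 15) - 22/5) = -16*((((3 - 4)² - 5) - 15) - 22/5) = -16*((((-1)² - 5) - 15) - 22/5) = -16*(((1 - 5) - 15) - 22/5) = -16*((-4 - 15) - 22/5) = -16*(-19 - 22/5) = -16*(-117/5) = 1872/5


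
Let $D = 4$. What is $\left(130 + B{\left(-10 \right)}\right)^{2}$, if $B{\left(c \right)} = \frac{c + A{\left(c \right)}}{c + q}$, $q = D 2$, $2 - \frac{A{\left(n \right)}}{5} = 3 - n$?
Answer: $\frac{105625}{4} \approx 26406.0$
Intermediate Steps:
$A{\left(n \right)} = -5 + 5 n$ ($A{\left(n \right)} = 10 - 5 \left(3 - n\right) = 10 + \left(-15 + 5 n\right) = -5 + 5 n$)
$q = 8$ ($q = 4 \cdot 2 = 8$)
$B{\left(c \right)} = \frac{-5 + 6 c}{8 + c}$ ($B{\left(c \right)} = \frac{c + \left(-5 + 5 c\right)}{c + 8} = \frac{-5 + 6 c}{8 + c}$)
$\left(130 + B{\left(-10 \right)}\right)^{2} = \left(130 + \frac{-5 + 6 \left(-10\right)}{8 - 10}\right)^{2} = \left(130 + \frac{-5 - 60}{-2}\right)^{2} = \left(130 - - \frac{65}{2}\right)^{2} = \left(130 + \frac{65}{2}\right)^{2} = \left(\frac{325}{2}\right)^{2} = \frac{105625}{4}$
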